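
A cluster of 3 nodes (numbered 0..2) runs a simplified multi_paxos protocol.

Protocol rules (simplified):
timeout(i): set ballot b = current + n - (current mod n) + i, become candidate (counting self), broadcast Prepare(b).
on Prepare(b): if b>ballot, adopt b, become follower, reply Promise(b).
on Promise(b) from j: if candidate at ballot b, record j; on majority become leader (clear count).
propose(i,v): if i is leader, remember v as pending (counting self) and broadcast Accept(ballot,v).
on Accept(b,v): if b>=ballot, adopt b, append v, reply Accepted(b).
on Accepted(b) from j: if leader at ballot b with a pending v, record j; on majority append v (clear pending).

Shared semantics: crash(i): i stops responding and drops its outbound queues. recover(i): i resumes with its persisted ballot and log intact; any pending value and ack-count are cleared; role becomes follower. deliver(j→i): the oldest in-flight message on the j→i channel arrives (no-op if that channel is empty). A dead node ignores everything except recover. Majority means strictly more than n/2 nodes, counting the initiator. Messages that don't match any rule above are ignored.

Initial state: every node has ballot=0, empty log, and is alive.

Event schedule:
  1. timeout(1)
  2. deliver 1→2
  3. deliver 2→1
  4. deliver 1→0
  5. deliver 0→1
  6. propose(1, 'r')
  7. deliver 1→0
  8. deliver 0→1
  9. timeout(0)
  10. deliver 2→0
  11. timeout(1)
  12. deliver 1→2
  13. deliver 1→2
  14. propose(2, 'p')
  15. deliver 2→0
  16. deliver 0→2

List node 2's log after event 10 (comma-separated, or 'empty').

1. timeout(1):  <1:cand b4 ->
2. deliver 1→2:  <2:foll b4 ->
3. deliver 2→1:  <1:lead b4 ->
4. deliver 1→0:  <0:foll b4 ->
5. deliver 0→1:  nop
6. propose(1,'r'):  nop
7. deliver 1→0:  <0:foll b4 r>
8. deliver 0→1:  <1:lead b4 r>
9. timeout(0):  <0:cand b6 r>
10. deliver 2→0:  nop

empty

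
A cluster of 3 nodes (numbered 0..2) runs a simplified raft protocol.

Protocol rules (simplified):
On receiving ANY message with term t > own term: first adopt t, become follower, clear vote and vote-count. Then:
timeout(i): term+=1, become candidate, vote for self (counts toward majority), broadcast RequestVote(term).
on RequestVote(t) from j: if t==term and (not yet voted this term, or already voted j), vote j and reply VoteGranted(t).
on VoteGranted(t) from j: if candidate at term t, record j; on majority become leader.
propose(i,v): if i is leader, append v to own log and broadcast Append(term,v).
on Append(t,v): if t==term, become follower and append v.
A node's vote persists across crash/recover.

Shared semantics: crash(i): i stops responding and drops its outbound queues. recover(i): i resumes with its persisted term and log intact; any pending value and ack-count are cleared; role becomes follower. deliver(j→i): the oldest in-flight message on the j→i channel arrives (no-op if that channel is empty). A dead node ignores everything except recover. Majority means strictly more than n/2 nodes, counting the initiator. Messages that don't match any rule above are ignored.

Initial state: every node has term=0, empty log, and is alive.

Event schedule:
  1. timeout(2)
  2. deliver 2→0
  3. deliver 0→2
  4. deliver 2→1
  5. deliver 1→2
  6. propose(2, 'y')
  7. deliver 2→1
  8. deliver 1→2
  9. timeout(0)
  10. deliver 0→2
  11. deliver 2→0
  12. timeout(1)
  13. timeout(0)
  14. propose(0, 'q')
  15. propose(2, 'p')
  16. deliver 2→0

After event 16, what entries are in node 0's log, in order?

after 1 — timeout(2): n2:cand/t1/[-]
after 2 — deliver 2→0: n0:foll/t1/[-]
after 3 — deliver 0→2: n2:lead/t1/[-]
after 4 — deliver 2→1: n1:foll/t1/[-]
after 5 — deliver 1→2: ·
after 6 — propose(2,'y'): n2:lead/t1/[y]
after 7 — deliver 2→1: n1:foll/t1/[y]
after 8 — deliver 1→2: ·
after 9 — timeout(0): n0:cand/t2/[-]
after 10 — deliver 0→2: n2:foll/t2/[y]
after 11 — deliver 2→0: ·
after 12 — timeout(1): n1:cand/t2/[y]
after 13 — timeout(0): n0:cand/t3/[-]
after 14 — propose(0,'q'): ·
after 15 — propose(2,'p'): ·
after 16 — deliver 2→0: ·

empty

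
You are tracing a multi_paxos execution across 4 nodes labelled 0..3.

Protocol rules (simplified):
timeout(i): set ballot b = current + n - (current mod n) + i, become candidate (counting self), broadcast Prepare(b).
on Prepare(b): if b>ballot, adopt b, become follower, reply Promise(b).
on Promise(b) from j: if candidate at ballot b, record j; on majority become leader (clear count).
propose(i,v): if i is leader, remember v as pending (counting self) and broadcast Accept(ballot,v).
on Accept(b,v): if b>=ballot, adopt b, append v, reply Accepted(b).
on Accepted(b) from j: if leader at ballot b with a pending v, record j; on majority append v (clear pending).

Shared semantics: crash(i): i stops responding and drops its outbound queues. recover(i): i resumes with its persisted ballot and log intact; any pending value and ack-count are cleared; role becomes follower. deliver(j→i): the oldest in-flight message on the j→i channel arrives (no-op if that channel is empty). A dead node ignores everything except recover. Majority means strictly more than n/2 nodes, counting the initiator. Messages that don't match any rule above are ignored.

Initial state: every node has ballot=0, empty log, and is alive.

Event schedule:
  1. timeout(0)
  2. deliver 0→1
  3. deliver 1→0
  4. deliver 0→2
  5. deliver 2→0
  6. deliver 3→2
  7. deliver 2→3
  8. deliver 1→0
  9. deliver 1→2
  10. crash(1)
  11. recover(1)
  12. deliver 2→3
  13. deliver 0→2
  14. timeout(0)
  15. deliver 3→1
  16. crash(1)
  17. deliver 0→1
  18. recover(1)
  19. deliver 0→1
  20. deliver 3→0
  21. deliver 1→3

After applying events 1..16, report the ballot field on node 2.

1. timeout(0):  <0:cand b4 ->
2. deliver 0→1:  <1:foll b4 ->
3. deliver 1→0:  nop
4. deliver 0→2:  <2:foll b4 ->
5. deliver 2→0:  <0:lead b4 ->
6. deliver 3→2:  nop
7. deliver 2→3:  nop
8. deliver 1→0:  nop
9. deliver 1→2:  nop
10. crash(1):  <1:✗foll b4 ->
11. recover(1):  <1:foll b4 ->
12. deliver 2→3:  nop
13. deliver 0→2:  nop
14. timeout(0):  <0:cand b8 ->
15. deliver 3→1:  nop
16. crash(1):  <1:✗foll b4 ->

4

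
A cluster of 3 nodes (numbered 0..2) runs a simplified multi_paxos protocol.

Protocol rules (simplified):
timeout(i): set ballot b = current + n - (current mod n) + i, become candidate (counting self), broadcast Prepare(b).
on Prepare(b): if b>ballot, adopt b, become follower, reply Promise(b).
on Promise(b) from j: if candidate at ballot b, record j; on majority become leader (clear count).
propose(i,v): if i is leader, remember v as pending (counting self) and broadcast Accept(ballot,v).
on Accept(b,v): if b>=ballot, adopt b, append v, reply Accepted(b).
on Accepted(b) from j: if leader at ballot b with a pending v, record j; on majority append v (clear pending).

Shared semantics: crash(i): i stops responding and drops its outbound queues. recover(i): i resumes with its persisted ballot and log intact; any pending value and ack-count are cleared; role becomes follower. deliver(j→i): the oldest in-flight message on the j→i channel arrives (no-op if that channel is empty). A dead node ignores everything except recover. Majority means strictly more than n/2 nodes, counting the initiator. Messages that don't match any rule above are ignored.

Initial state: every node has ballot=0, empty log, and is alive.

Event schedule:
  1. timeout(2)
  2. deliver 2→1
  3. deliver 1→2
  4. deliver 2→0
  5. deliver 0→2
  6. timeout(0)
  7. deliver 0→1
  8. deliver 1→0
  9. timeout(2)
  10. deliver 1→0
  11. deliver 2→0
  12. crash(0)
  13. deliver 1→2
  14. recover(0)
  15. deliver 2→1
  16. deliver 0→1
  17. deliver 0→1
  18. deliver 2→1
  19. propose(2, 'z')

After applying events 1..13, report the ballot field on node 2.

8

e1 timeout(2): 2[cand,b=5,-]
e2 deliver 2→1: 1[foll,b=5,-]
e3 deliver 1→2: 2[lead,b=5,-]
e4 deliver 2→0: 0[foll,b=5,-]
e5 deliver 0→2: ·
e6 timeout(0): 0[cand,b=6,-]
e7 deliver 0→1: 1[foll,b=6,-]
e8 deliver 1→0: 0[lead,b=6,-]
e9 timeout(2): 2[cand,b=8,-]
e10 deliver 1→0: ·
e11 deliver 2→0: 0[foll,b=8,-]
e12 crash(0): 0[✗foll,b=8,-]
e13 deliver 1→2: ·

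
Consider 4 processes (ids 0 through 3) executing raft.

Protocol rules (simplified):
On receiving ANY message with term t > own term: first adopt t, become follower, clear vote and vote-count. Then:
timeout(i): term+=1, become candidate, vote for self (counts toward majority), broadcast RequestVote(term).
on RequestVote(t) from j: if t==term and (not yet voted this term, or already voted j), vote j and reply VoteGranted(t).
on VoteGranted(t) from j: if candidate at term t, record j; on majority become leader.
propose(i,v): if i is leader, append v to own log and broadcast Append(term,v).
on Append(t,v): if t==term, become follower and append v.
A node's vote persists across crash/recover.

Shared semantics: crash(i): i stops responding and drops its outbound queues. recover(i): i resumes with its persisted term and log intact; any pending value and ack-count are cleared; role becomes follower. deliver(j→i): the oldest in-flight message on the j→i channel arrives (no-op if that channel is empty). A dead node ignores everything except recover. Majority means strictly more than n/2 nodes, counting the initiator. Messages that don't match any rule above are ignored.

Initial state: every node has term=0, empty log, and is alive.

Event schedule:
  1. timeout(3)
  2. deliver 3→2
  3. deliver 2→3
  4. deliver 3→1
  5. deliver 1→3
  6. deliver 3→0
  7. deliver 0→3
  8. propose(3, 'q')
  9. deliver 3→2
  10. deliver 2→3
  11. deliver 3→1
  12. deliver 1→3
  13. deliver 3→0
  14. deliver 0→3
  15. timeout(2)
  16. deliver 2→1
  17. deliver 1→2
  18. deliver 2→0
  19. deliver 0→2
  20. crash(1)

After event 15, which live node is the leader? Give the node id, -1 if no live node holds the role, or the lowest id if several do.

1. timeout(3):  <3:cand t1 ->
2. deliver 3→2:  <2:foll t1 ->
3. deliver 2→3:  nop
4. deliver 3→1:  <1:foll t1 ->
5. deliver 1→3:  <3:lead t1 ->
6. deliver 3→0:  <0:foll t1 ->
7. deliver 0→3:  nop
8. propose(3,'q'):  <3:lead t1 q>
9. deliver 3→2:  <2:foll t1 q>
10. deliver 2→3:  nop
11. deliver 3→1:  <1:foll t1 q>
12. deliver 1→3:  nop
13. deliver 3→0:  <0:foll t1 q>
14. deliver 0→3:  nop
15. timeout(2):  <2:cand t2 q>

3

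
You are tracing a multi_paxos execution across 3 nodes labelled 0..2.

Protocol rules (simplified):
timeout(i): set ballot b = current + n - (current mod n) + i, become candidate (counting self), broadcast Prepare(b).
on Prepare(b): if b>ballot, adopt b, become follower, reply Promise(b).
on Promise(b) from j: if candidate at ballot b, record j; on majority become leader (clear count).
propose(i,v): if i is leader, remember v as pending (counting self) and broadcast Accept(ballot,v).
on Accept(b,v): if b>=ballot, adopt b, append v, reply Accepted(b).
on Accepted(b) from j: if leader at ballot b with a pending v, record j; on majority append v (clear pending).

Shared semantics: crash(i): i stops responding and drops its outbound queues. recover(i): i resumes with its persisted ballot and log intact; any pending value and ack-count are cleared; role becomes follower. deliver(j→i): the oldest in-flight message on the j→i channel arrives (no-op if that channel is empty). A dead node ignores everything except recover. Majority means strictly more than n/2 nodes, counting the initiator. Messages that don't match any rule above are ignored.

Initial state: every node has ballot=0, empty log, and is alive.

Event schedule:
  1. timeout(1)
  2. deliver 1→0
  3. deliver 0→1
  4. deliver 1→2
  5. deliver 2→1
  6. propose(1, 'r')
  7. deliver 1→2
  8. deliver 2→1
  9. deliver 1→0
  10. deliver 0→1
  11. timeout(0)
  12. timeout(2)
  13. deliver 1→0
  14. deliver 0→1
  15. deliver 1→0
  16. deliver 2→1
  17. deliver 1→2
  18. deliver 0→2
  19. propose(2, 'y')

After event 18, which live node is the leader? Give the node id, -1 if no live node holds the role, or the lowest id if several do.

0

e1 timeout(1): 1[cand,b=4,-]
e2 deliver 1→0: 0[foll,b=4,-]
e3 deliver 0→1: 1[lead,b=4,-]
e4 deliver 1→2: 2[foll,b=4,-]
e5 deliver 2→1: ·
e6 propose(1,'r'): ·
e7 deliver 1→2: 2[foll,b=4,r]
e8 deliver 2→1: 1[lead,b=4,r]
e9 deliver 1→0: 0[foll,b=4,r]
e10 deliver 0→1: ·
e11 timeout(0): 0[cand,b=6,r]
e12 timeout(2): 2[cand,b=8,r]
e13 deliver 1→0: ·
e14 deliver 0→1: 1[foll,b=6,r]
e15 deliver 1→0: 0[lead,b=6,r]
e16 deliver 2→1: 1[foll,b=8,r]
e17 deliver 1→2: 2[lead,b=8,r]
e18 deliver 0→2: ·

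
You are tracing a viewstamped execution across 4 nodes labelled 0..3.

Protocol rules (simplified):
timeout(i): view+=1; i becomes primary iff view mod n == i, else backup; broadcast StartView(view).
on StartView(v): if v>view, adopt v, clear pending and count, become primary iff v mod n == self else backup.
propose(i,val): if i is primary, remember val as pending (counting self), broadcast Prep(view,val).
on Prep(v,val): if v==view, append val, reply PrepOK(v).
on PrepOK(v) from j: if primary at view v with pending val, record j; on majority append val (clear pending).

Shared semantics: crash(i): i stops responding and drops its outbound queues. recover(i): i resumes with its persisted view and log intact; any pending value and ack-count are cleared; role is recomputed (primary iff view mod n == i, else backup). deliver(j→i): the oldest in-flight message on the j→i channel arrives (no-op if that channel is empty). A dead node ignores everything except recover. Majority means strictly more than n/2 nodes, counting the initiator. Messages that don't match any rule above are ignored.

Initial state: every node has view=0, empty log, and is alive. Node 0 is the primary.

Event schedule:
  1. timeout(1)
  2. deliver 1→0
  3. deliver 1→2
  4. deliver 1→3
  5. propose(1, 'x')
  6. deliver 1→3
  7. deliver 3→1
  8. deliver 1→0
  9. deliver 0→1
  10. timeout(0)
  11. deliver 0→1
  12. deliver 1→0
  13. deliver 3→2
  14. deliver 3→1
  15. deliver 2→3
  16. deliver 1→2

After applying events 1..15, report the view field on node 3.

1

1. timeout(1):  <1:prim v1 ->
2. deliver 1→0:  <0:back v1 ->
3. deliver 1→2:  <2:back v1 ->
4. deliver 1→3:  <3:back v1 ->
5. propose(1,'x'):  nop
6. deliver 1→3:  <3:back v1 x>
7. deliver 3→1:  nop
8. deliver 1→0:  <0:back v1 x>
9. deliver 0→1:  <1:prim v1 x>
10. timeout(0):  <0:back v2 x>
11. deliver 0→1:  <1:back v2 x>
12. deliver 1→0:  nop
13. deliver 3→2:  nop
14. deliver 3→1:  nop
15. deliver 2→3:  nop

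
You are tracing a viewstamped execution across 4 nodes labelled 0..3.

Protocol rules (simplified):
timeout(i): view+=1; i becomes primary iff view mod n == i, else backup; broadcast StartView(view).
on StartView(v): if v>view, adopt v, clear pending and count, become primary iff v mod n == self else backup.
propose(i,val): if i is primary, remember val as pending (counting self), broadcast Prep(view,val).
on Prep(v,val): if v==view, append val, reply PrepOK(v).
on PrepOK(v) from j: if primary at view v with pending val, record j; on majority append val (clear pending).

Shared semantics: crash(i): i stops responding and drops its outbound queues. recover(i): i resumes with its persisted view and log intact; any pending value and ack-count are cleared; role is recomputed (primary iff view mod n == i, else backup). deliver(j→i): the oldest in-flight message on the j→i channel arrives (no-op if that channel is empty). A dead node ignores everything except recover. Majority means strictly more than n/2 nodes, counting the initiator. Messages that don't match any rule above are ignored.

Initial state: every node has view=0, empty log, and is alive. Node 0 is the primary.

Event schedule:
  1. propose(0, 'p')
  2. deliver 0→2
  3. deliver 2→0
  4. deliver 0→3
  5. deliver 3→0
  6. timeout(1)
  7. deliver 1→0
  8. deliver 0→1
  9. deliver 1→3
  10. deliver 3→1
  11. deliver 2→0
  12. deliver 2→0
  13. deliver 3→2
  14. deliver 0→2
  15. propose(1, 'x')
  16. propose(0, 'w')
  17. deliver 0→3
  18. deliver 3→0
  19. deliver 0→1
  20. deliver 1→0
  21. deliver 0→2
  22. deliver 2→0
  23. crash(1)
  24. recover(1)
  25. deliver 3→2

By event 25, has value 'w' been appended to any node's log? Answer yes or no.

e1 propose(0,'p'): ·
e2 deliver 0→2: 2[back,v=0,p]
e3 deliver 2→0: ·
e4 deliver 0→3: 3[back,v=0,p]
e5 deliver 3→0: 0[prim,v=0,p]
e6 timeout(1): 1[prim,v=1,-]
e7 deliver 1→0: 0[back,v=1,p]
e8 deliver 0→1: ·
e9 deliver 1→3: 3[back,v=1,p]
e10 deliver 3→1: ·
e11 deliver 2→0: ·
e12 deliver 2→0: ·
e13 deliver 3→2: ·
e14 deliver 0→2: ·
e15 propose(1,'x'): ·
e16 propose(0,'w'): ·
e17 deliver 0→3: ·
e18 deliver 3→0: ·
e19 deliver 0→1: ·
e20 deliver 1→0: 0[back,v=1,p,x]
e21 deliver 0→2: ·
e22 deliver 2→0: ·
e23 crash(1): 1[✗prim,v=1,-]
e24 recover(1): 1[prim,v=1,-]
e25 deliver 3→2: ·

no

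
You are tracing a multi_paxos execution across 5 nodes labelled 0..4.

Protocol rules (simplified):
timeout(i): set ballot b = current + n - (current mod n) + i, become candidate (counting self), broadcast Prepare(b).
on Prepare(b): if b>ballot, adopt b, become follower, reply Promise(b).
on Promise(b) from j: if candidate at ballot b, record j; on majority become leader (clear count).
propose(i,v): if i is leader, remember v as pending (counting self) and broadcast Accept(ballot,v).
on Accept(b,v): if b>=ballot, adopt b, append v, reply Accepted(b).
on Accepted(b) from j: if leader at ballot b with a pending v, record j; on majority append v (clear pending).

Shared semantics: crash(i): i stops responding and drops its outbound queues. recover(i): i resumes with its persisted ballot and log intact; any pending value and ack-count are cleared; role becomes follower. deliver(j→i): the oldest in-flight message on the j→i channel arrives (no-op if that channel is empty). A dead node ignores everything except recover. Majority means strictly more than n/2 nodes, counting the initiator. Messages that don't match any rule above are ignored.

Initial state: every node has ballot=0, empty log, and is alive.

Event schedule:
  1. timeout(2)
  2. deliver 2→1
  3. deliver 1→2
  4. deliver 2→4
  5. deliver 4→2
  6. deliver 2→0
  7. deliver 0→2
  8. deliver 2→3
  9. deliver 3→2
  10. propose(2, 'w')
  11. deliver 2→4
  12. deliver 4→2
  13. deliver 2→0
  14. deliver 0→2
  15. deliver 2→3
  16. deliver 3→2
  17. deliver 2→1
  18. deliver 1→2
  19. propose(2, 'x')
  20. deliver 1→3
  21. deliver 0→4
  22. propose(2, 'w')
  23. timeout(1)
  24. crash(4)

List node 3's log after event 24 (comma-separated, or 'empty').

w

[1] timeout(2) → N2(cand b7 [-])
[2] deliver 2→1 → N1(foll b7 [-])
[3] deliver 1→2 → ∅
[4] deliver 2→4 → N4(foll b7 [-])
[5] deliver 4→2 → N2(lead b7 [-])
[6] deliver 2→0 → N0(foll b7 [-])
[7] deliver 0→2 → ∅
[8] deliver 2→3 → N3(foll b7 [-])
[9] deliver 3→2 → ∅
[10] propose(2,'w') → ∅
[11] deliver 2→4 → N4(foll b7 [w])
[12] deliver 4→2 → ∅
[13] deliver 2→0 → N0(foll b7 [w])
[14] deliver 0→2 → N2(lead b7 [w])
[15] deliver 2→3 → N3(foll b7 [w])
[16] deliver 3→2 → ∅
[17] deliver 2→1 → N1(foll b7 [w])
[18] deliver 1→2 → ∅
[19] propose(2,'x') → ∅
[20] deliver 1→3 → ∅
[21] deliver 0→4 → ∅
[22] propose(2,'w') → ∅
[23] timeout(1) → N1(cand b11 [w])
[24] crash(4) → N4(✗foll b7 [w])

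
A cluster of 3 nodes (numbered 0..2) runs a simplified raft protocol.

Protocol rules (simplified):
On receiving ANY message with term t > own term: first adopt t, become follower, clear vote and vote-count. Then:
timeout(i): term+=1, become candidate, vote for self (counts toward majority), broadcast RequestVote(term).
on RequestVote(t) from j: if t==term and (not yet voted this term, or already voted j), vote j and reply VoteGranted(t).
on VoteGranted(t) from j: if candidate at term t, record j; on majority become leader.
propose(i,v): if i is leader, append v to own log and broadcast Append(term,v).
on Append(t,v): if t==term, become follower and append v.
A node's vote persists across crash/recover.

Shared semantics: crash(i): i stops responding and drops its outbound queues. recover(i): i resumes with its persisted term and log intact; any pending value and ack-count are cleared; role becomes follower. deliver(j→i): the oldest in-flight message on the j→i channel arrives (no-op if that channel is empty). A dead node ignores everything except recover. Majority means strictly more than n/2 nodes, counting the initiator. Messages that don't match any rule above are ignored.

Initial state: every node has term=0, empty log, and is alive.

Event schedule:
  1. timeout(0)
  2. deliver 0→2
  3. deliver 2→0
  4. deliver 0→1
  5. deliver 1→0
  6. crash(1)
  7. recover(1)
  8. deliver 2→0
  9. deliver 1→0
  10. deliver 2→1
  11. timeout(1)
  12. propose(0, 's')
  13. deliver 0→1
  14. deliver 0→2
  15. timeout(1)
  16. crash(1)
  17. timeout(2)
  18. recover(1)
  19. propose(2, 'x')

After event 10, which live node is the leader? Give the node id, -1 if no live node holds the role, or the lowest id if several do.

after 1 — timeout(0): n0:cand/t1/[-]
after 2 — deliver 0→2: n2:foll/t1/[-]
after 3 — deliver 2→0: n0:lead/t1/[-]
after 4 — deliver 0→1: n1:foll/t1/[-]
after 5 — deliver 1→0: ·
after 6 — crash(1): n1:✗foll/t1/[-]
after 7 — recover(1): n1:foll/t1/[-]
after 8 — deliver 2→0: ·
after 9 — deliver 1→0: ·
after 10 — deliver 2→1: ·

0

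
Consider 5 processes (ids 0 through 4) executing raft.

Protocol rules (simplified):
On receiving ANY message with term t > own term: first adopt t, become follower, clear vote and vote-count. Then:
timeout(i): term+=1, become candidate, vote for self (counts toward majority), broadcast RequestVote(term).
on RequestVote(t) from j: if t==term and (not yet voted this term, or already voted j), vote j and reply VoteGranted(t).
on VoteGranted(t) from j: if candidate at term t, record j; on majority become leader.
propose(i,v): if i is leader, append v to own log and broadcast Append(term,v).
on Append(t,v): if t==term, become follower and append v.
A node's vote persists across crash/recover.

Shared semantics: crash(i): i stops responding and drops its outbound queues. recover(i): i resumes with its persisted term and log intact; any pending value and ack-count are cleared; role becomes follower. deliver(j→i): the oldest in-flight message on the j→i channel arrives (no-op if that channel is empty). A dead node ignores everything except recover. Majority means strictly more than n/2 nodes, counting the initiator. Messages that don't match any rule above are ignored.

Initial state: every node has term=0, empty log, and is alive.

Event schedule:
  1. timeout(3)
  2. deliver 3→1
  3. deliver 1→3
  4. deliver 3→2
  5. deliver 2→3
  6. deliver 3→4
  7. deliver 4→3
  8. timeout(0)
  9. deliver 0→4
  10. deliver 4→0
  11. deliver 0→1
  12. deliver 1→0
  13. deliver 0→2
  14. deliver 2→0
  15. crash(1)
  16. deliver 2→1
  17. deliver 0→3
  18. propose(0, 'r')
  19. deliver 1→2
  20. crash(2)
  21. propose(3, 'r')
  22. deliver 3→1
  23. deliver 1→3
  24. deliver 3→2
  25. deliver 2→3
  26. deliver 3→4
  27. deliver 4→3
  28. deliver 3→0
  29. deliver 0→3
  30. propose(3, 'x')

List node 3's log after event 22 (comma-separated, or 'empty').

r

step 1 timeout(3): 3={cand,t=1,log=-}
step 2 deliver 3→1: 1={foll,t=1,log=-}
step 3 deliver 1→3: —
step 4 deliver 3→2: 2={foll,t=1,log=-}
step 5 deliver 2→3: 3={lead,t=1,log=-}
step 6 deliver 3→4: 4={foll,t=1,log=-}
step 7 deliver 4→3: —
step 8 timeout(0): 0={cand,t=1,log=-}
step 9 deliver 0→4: —
step 10 deliver 4→0: —
step 11 deliver 0→1: —
step 12 deliver 1→0: —
step 13 deliver 0→2: —
step 14 deliver 2→0: —
step 15 crash(1): 1={✗foll,t=1,log=-}
step 16 deliver 2→1: —
step 17 deliver 0→3: —
step 18 propose(0,'r'): —
step 19 deliver 1→2: —
step 20 crash(2): 2={✗foll,t=1,log=-}
step 21 propose(3,'r'): 3={lead,t=1,log=r}
step 22 deliver 3→1: —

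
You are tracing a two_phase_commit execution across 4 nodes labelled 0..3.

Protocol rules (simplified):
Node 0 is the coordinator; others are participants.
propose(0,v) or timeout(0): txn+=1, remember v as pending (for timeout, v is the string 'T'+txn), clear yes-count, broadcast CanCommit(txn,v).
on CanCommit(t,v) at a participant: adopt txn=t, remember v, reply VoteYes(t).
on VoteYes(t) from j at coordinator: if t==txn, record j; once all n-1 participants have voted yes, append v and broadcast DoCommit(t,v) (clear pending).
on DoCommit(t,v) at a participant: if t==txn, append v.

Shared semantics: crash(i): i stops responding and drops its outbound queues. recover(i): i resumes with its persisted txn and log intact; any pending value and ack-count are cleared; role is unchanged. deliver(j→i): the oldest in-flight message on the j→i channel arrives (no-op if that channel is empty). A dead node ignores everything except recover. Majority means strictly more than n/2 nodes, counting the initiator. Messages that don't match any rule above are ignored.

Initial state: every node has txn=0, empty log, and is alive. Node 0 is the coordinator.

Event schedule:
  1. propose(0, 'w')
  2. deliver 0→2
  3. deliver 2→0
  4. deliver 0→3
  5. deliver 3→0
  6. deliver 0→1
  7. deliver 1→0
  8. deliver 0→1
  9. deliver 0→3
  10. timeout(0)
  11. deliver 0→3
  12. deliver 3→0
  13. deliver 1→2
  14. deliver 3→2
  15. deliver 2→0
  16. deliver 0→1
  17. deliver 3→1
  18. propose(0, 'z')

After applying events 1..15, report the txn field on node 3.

2

1. propose(0,'w'):  <0:coor t1 ->
2. deliver 0→2:  <2:part t1 ->
3. deliver 2→0:  nop
4. deliver 0→3:  <3:part t1 ->
5. deliver 3→0:  nop
6. deliver 0→1:  <1:part t1 ->
7. deliver 1→0:  <0:coor t1 w>
8. deliver 0→1:  <1:part t1 w>
9. deliver 0→3:  <3:part t1 w>
10. timeout(0):  <0:coor t2 w>
11. deliver 0→3:  <3:part t2 w>
12. deliver 3→0:  nop
13. deliver 1→2:  nop
14. deliver 3→2:  nop
15. deliver 2→0:  nop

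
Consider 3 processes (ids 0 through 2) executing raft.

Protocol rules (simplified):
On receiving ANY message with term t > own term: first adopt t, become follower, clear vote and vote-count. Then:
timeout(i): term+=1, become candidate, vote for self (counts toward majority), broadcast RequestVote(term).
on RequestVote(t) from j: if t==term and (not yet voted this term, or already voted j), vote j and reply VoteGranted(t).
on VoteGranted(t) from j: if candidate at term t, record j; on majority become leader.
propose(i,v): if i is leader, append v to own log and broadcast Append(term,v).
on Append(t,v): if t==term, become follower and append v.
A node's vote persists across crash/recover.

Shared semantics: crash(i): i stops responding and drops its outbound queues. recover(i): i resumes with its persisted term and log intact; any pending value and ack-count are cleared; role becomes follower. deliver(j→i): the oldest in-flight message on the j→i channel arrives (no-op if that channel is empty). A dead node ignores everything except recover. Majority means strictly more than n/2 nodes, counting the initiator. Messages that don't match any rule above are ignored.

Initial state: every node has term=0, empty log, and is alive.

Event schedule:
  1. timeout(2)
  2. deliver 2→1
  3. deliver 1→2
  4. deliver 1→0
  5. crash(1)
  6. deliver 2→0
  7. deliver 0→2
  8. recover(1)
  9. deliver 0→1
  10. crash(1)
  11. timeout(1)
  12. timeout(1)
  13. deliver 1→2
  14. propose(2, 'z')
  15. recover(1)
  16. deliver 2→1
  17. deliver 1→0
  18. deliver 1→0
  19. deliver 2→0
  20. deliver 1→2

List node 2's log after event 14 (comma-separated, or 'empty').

z

e1 timeout(2): 2[cand,t=1,-]
e2 deliver 2→1: 1[foll,t=1,-]
e3 deliver 1→2: 2[lead,t=1,-]
e4 deliver 1→0: ·
e5 crash(1): 1[✗foll,t=1,-]
e6 deliver 2→0: 0[foll,t=1,-]
e7 deliver 0→2: ·
e8 recover(1): 1[foll,t=1,-]
e9 deliver 0→1: ·
e10 crash(1): 1[✗foll,t=1,-]
e11 timeout(1): ·
e12 timeout(1): ·
e13 deliver 1→2: ·
e14 propose(2,'z'): 2[lead,t=1,z]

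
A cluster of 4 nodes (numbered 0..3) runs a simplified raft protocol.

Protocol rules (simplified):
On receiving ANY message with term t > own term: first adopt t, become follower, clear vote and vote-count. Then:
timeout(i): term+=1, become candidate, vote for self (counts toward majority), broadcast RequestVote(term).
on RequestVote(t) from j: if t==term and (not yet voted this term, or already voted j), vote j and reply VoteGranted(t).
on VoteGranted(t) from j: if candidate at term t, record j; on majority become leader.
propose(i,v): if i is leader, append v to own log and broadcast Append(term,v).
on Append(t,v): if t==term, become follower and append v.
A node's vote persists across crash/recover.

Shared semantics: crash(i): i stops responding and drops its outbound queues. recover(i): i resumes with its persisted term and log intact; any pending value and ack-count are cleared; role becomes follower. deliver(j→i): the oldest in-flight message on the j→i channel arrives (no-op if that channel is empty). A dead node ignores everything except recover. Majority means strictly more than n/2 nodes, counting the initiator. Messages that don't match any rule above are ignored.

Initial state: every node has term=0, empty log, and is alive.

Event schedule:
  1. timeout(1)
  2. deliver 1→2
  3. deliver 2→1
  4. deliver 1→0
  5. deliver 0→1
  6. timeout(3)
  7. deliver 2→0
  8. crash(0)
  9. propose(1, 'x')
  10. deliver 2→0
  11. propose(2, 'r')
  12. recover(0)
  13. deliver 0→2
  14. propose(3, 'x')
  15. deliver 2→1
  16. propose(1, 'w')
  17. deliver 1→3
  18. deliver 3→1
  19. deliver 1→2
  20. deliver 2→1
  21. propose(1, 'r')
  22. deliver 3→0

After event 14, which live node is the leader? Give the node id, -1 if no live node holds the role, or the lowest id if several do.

e1 timeout(1): 1[cand,t=1,-]
e2 deliver 1→2: 2[foll,t=1,-]
e3 deliver 2→1: ·
e4 deliver 1→0: 0[foll,t=1,-]
e5 deliver 0→1: 1[lead,t=1,-]
e6 timeout(3): 3[cand,t=1,-]
e7 deliver 2→0: ·
e8 crash(0): 0[✗foll,t=1,-]
e9 propose(1,'x'): 1[lead,t=1,x]
e10 deliver 2→0: ·
e11 propose(2,'r'): ·
e12 recover(0): 0[foll,t=1,-]
e13 deliver 0→2: ·
e14 propose(3,'x'): ·

1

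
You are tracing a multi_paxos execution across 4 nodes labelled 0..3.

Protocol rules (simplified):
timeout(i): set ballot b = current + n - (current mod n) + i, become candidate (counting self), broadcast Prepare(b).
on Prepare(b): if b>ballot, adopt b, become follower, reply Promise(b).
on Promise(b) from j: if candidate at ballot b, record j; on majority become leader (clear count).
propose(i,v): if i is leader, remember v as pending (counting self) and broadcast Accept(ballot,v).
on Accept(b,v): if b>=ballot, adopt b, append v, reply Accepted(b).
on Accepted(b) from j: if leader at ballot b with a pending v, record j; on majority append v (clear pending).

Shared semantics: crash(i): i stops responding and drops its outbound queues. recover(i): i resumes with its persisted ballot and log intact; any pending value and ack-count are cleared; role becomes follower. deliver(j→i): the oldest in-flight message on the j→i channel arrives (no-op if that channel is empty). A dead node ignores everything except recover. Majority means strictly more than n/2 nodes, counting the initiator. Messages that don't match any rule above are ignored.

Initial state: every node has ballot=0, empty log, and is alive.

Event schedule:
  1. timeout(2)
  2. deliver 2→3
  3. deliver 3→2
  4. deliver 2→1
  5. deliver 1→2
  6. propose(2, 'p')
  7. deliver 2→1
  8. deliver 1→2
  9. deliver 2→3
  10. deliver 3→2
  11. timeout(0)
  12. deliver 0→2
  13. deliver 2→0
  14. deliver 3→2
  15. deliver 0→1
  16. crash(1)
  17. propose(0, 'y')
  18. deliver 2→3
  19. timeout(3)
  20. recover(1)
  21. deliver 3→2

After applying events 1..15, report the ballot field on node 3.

6

step 1 timeout(2): 2={cand,b=6,log=-}
step 2 deliver 2→3: 3={foll,b=6,log=-}
step 3 deliver 3→2: —
step 4 deliver 2→1: 1={foll,b=6,log=-}
step 5 deliver 1→2: 2={lead,b=6,log=-}
step 6 propose(2,'p'): —
step 7 deliver 2→1: 1={foll,b=6,log=p}
step 8 deliver 1→2: —
step 9 deliver 2→3: 3={foll,b=6,log=p}
step 10 deliver 3→2: 2={lead,b=6,log=p}
step 11 timeout(0): 0={cand,b=4,log=-}
step 12 deliver 0→2: —
step 13 deliver 2→0: 0={foll,b=6,log=-}
step 14 deliver 3→2: —
step 15 deliver 0→1: —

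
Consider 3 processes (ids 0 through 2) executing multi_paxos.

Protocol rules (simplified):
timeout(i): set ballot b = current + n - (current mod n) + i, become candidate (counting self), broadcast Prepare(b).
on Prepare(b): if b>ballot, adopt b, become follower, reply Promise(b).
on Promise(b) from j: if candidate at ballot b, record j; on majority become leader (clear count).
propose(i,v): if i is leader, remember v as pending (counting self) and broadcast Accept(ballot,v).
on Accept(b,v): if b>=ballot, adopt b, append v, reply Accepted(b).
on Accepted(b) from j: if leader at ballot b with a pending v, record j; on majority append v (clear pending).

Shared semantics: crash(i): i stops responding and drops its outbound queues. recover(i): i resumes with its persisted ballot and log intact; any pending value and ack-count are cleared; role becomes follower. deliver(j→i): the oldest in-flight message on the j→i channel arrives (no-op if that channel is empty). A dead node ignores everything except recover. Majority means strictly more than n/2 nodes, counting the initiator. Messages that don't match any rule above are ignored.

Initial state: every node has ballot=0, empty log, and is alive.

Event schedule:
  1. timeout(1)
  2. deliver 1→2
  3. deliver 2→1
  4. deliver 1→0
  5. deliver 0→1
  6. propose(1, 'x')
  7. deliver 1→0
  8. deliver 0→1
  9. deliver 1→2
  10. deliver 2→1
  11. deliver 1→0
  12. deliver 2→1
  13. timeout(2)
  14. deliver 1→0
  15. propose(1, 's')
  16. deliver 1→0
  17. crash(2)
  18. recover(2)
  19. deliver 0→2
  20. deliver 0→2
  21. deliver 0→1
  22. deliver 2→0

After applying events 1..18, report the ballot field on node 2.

8

step 1 timeout(1): 1={cand,b=4,log=-}
step 2 deliver 1→2: 2={foll,b=4,log=-}
step 3 deliver 2→1: 1={lead,b=4,log=-}
step 4 deliver 1→0: 0={foll,b=4,log=-}
step 5 deliver 0→1: —
step 6 propose(1,'x'): —
step 7 deliver 1→0: 0={foll,b=4,log=x}
step 8 deliver 0→1: 1={lead,b=4,log=x}
step 9 deliver 1→2: 2={foll,b=4,log=x}
step 10 deliver 2→1: —
step 11 deliver 1→0: —
step 12 deliver 2→1: —
step 13 timeout(2): 2={cand,b=8,log=x}
step 14 deliver 1→0: —
step 15 propose(1,'s'): —
step 16 deliver 1→0: 0={foll,b=4,log=x,s}
step 17 crash(2): 2={✗cand,b=8,log=x}
step 18 recover(2): 2={foll,b=8,log=x}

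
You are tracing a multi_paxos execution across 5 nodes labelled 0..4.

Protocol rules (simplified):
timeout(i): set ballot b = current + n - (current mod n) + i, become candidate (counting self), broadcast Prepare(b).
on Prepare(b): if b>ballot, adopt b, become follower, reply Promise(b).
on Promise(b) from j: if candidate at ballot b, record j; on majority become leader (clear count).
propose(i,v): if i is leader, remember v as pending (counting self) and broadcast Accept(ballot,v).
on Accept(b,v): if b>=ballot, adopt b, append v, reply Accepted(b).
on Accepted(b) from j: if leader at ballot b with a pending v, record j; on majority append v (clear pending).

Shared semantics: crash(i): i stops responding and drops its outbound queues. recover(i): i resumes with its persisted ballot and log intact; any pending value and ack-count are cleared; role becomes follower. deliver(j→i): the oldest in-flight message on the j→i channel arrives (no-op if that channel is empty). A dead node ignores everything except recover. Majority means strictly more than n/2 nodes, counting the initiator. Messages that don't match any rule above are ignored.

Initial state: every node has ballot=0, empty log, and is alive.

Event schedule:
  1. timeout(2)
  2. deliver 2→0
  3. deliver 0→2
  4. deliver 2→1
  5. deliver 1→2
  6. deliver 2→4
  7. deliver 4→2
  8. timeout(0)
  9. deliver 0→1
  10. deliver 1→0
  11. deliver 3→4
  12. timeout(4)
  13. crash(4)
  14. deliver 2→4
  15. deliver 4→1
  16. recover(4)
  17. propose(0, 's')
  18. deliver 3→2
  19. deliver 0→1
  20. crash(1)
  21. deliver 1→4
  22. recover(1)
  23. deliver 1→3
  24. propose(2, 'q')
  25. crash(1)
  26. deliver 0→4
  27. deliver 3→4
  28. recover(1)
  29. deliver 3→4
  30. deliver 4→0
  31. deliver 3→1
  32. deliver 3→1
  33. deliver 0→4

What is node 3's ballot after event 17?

after 1 — timeout(2): n2:cand/b7/[-]
after 2 — deliver 2→0: n0:foll/b7/[-]
after 3 — deliver 0→2: ·
after 4 — deliver 2→1: n1:foll/b7/[-]
after 5 — deliver 1→2: n2:lead/b7/[-]
after 6 — deliver 2→4: n4:foll/b7/[-]
after 7 — deliver 4→2: ·
after 8 — timeout(0): n0:cand/b10/[-]
after 9 — deliver 0→1: n1:foll/b10/[-]
after 10 — deliver 1→0: ·
after 11 — deliver 3→4: ·
after 12 — timeout(4): n4:cand/b14/[-]
after 13 — crash(4): n4:✗cand/b14/[-]
after 14 — deliver 2→4: ·
after 15 — deliver 4→1: ·
after 16 — recover(4): n4:foll/b14/[-]
after 17 — propose(0,'s'): ·

0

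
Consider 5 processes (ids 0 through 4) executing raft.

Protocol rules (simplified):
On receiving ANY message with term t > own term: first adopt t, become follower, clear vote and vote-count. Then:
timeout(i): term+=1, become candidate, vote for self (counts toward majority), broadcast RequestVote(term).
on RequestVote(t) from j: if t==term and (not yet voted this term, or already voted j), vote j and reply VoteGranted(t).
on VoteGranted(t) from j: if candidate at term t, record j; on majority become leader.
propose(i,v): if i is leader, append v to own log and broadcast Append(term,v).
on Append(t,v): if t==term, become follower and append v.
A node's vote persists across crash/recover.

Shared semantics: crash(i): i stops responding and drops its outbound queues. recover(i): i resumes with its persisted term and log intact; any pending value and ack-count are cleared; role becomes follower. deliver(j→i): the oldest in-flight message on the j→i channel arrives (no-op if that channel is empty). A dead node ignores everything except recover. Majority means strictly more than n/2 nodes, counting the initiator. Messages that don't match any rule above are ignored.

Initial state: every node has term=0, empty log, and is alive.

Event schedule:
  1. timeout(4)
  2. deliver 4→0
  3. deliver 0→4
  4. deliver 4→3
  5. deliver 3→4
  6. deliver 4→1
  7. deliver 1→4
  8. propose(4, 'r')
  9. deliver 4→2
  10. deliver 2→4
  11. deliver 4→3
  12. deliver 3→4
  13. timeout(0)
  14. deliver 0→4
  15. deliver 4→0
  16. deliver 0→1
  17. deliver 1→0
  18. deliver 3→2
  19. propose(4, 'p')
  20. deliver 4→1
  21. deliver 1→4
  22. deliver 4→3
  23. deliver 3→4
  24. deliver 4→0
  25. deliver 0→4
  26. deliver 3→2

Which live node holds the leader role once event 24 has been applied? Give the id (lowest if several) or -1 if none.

0

e1 timeout(4): 4[cand,t=1,-]
e2 deliver 4→0: 0[foll,t=1,-]
e3 deliver 0→4: ·
e4 deliver 4→3: 3[foll,t=1,-]
e5 deliver 3→4: 4[lead,t=1,-]
e6 deliver 4→1: 1[foll,t=1,-]
e7 deliver 1→4: ·
e8 propose(4,'r'): 4[lead,t=1,r]
e9 deliver 4→2: 2[foll,t=1,-]
e10 deliver 2→4: ·
e11 deliver 4→3: 3[foll,t=1,r]
e12 deliver 3→4: ·
e13 timeout(0): 0[cand,t=2,-]
e14 deliver 0→4: 4[foll,t=2,r]
e15 deliver 4→0: ·
e16 deliver 0→1: 1[foll,t=2,-]
e17 deliver 1→0: ·
e18 deliver 3→2: ·
e19 propose(4,'p'): ·
e20 deliver 4→1: ·
e21 deliver 1→4: ·
e22 deliver 4→3: ·
e23 deliver 3→4: ·
e24 deliver 4→0: 0[lead,t=2,-]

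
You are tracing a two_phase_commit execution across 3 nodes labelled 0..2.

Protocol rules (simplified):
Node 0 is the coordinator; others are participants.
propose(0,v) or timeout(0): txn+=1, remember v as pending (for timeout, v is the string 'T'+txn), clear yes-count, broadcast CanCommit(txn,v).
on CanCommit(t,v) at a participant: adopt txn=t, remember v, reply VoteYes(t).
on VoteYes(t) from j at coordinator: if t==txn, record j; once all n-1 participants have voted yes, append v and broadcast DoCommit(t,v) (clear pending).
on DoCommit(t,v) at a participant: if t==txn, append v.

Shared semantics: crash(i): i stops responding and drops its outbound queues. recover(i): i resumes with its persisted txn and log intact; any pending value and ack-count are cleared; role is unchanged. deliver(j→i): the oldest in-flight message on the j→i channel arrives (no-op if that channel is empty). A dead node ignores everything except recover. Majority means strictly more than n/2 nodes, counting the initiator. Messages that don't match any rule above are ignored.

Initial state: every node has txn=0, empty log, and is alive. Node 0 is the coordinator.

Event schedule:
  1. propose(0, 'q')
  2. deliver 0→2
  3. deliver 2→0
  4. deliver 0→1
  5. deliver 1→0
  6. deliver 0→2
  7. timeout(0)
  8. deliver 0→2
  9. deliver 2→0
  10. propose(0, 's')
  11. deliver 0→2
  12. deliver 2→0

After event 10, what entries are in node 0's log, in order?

q

1. propose(0,'q'):  <0:coor t1 ->
2. deliver 0→2:  <2:part t1 ->
3. deliver 2→0:  nop
4. deliver 0→1:  <1:part t1 ->
5. deliver 1→0:  <0:coor t1 q>
6. deliver 0→2:  <2:part t1 q>
7. timeout(0):  <0:coor t2 q>
8. deliver 0→2:  <2:part t2 q>
9. deliver 2→0:  nop
10. propose(0,'s'):  <0:coor t3 q>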